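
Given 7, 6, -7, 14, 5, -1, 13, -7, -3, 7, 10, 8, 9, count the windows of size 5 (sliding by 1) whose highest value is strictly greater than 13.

4

(7, 6, -7, 14, 5) → max 14  > 13 ✓
(6, -7, 14, 5, -1) → max 14  > 13 ✓
(-7, 14, 5, -1, 13) → max 14  > 13 ✓
(14, 5, -1, 13, -7) → max 14  > 13 ✓
(5, -1, 13, -7, -3) → max 13
(-1, 13, -7, -3, 7) → max 13
(13, -7, -3, 7, 10) → max 13
(-7, -3, 7, 10, 8) → max 10
(-3, 7, 10, 8, 9) → max 10
4 windows satisfy the condition.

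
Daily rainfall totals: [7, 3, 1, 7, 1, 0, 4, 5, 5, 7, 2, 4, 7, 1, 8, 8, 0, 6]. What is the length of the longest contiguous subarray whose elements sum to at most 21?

7

→ 7: sum 7, len 1
→ 3: sum 10, len 2
→ 1: sum 11, len 3
→ 7: sum 18, len 4
→ 1: sum 19, len 5
→ 0: sum 19, len 6
→ 4 (dropped 7): sum 16, len 6
→ 5: sum 21, len 7
→ 5 (dropped 3, 1, 7): sum 15, len 5
→ 7 (dropped 1): sum 21, len 5
→ 2 (dropped 0, 4): sum 19, len 4
→ 4 (dropped 5): sum 18, len 4
→ 7 (dropped 5): sum 20, len 4
→ 1: sum 21, len 5
→ 8 (dropped 7, 2): sum 20, len 4
→ 8 (dropped 4, 7): sum 17, len 3
→ 0: sum 17, len 4
→ 6 (dropped 1, 8): sum 14, len 3
Longest length seen: 7.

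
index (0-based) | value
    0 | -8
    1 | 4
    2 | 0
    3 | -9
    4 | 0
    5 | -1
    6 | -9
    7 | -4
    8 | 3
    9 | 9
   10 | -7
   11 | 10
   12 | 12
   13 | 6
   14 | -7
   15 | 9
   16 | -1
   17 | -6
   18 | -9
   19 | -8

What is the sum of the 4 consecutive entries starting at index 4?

-14

Elements at indices 4..7: 0, -1, -9, -4
sum(0, -1, -9, -4) = -14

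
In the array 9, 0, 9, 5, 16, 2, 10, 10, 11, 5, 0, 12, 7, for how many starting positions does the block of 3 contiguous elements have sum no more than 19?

5

9 0 9 → sum 18  ≤ 19 ✓
0 9 5 → sum 14  ≤ 19 ✓
9 5 16 → sum 30
5 16 2 → sum 23
16 2 10 → sum 28
2 10 10 → sum 22
10 10 11 → sum 31
10 11 5 → sum 26
11 5 0 → sum 16  ≤ 19 ✓
5 0 12 → sum 17  ≤ 19 ✓
0 12 7 → sum 19  ≤ 19 ✓
5 windows satisfy the condition.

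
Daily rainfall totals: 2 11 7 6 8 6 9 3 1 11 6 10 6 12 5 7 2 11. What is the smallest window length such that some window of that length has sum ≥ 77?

Extend right; whenever the sum reaches 77, record the length and shrink from the left:
add 2: running sum 2 < 77
add 11: running sum 13 < 77
add 7: running sum 20 < 77
add 6: running sum 26 < 77
add 8: running sum 34 < 77
add 6: running sum 40 < 77
add 9: running sum 49 < 77
add 3: running sum 52 < 77
add 1: running sum 53 < 77
add 11: running sum 64 < 77
add 6: running sum 70 < 77
end 11: [11, 7, 6, 8, 6, 9, 3, 1, 11, 6, 10] sum 78, len 11
end 12: [11, 7, 6, 8, 6, 9, 3, 1, 11, 6, 10, 6] sum 84, len 12
end 13: [6, 8, 6, 9, 3, 1, 11, 6, 10, 6, 12] sum 78, len 11
end 14: [8, 6, 9, 3, 1, 11, 6, 10, 6, 12, 5] sum 77, len 11
end 15: [8, 6, 9, 3, 1, 11, 6, 10, 6, 12, 5, 7] sum 84, len 12
end 16: [6, 9, 3, 1, 11, 6, 10, 6, 12, 5, 7, 2] sum 78, len 12
end 17: [9, 3, 1, 11, 6, 10, 6, 12, 5, 7, 2, 11] sum 83, len 12
Shortest qualifying length: 11.

11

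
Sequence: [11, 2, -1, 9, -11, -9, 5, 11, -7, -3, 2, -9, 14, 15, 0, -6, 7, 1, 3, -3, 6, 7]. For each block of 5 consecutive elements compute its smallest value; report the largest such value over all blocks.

-3

Window mins for each of the 18 positions:
(11, 2, -1, 9, -11) → min -11
(2, -1, 9, -11, -9) → min -11
(-1, 9, -11, -9, 5) → min -11
(9, -11, -9, 5, 11) → min -11
(-11, -9, 5, 11, -7) → min -11
(-9, 5, 11, -7, -3) → min -9
(5, 11, -7, -3, 2) → min -7
(11, -7, -3, 2, -9) → min -9
(-7, -3, 2, -9, 14) → min -9
(-3, 2, -9, 14, 15) → min -9
(2, -9, 14, 15, 0) → min -9
(-9, 14, 15, 0, -6) → min -9
(14, 15, 0, -6, 7) → min -6
(15, 0, -6, 7, 1) → min -6
(0, -6, 7, 1, 3) → min -6
(-6, 7, 1, 3, -3) → min -6
(7, 1, 3, -3, 6) → min -3
(1, 3, -3, 6, 7) → min -3
Largest of these is -3.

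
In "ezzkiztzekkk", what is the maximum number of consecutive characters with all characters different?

4

add e: [e] len 1
add z: [e, z] len 2
add z (repeat z, move left end past it): [z] len 1
add k: [z, k] len 2
add i: [z, k, i] len 3
add z (repeat z, move left end past it): [k, i, z] len 3
add t: [k, i, z, t] len 4
add z (repeat z, move left end past it): [t, z] len 2
add e: [t, z, e] len 3
add k: [t, z, e, k] len 4
add k (repeat k, move left end past it): [k] len 1
add k (repeat k, move left end past it): [k] len 1
Longest all-distinct length: 4.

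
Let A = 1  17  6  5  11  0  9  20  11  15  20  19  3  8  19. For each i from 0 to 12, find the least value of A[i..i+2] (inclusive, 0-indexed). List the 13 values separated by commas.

1, 5, 5, 0, 0, 0, 9, 11, 11, 15, 3, 3, 3

Sliding a size-3 window across the 15 values:
[1, 17, 6] → min 1
[17, 6, 5] → min 5
[6, 5, 11] → min 5
[5, 11, 0] → min 0
[11, 0, 9] → min 0
[0, 9, 20] → min 0
[9, 20, 11] → min 9
[20, 11, 15] → min 11
[11, 15, 20] → min 11
[15, 20, 19] → min 15
[20, 19, 3] → min 3
[19, 3, 8] → min 3
[3, 8, 19] → min 3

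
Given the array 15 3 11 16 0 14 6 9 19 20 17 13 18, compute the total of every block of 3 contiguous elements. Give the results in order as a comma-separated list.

29, 30, 27, 30, 20, 29, 34, 48, 56, 50, 48

[15, 3, 11] → sum 29
[3, 11, 16] → sum 30
[11, 16, 0] → sum 27
[16, 0, 14] → sum 30
[0, 14, 6] → sum 20
[14, 6, 9] → sum 29
[6, 9, 19] → sum 34
[9, 19, 20] → sum 48
[19, 20, 17] → sum 56
[20, 17, 13] → sum 50
[17, 13, 18] → sum 48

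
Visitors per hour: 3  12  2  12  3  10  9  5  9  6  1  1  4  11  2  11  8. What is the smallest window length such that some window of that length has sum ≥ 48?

6

add 3: running sum 3 < 48
add 12: running sum 15 < 48
add 2: running sum 17 < 48
add 12: running sum 29 < 48
add 3: running sum 32 < 48
add 10: running sum 42 < 48
end 6: [12, 2, 12, 3, 10, 9] sum 48, len 6
end 7: [12, 2, 12, 3, 10, 9, 5] sum 53, len 7
end 8: [12, 3, 10, 9, 5, 9] sum 48, len 6
end 9: [12, 3, 10, 9, 5, 9, 6] sum 54, len 7
end 10: [12, 3, 10, 9, 5, 9, 6, 1] sum 55, len 8
end 11: [12, 3, 10, 9, 5, 9, 6, 1, 1] sum 56, len 9
end 12: [3, 10, 9, 5, 9, 6, 1, 1, 4] sum 48, len 9
end 13: [10, 9, 5, 9, 6, 1, 1, 4, 11] sum 56, len 9
end 14: [9, 5, 9, 6, 1, 1, 4, 11, 2] sum 48, len 9
end 15: [5, 9, 6, 1, 1, 4, 11, 2, 11] sum 50, len 9
end 16: [9, 6, 1, 1, 4, 11, 2, 11, 8] sum 53, len 9
Shortest qualifying length: 6.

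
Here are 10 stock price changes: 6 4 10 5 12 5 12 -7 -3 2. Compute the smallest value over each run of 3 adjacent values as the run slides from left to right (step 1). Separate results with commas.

4, 4, 5, 5, 5, -7, -7, -7

Sliding a size-3 window across the 10 values:
6 4 10 → min 4
4 10 5 → min 4
10 5 12 → min 5
5 12 5 → min 5
12 5 12 → min 5
5 12 -7 → min -7
12 -7 -3 → min -7
-7 -3 2 → min -7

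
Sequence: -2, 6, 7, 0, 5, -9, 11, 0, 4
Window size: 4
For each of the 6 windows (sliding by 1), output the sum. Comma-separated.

(-2, 6, 7, 0) → sum 11
(6, 7, 0, 5) → sum 18
(7, 0, 5, -9) → sum 3
(0, 5, -9, 11) → sum 7
(5, -9, 11, 0) → sum 7
(-9, 11, 0, 4) → sum 6

11, 18, 3, 7, 7, 6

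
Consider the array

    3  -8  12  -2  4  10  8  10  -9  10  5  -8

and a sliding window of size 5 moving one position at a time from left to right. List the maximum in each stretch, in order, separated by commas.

12, 12, 12, 10, 10, 10, 10, 10

[3, -8, 12, -2, 4] → max 12
[-8, 12, -2, 4, 10] → max 12
[12, -2, 4, 10, 8] → max 12
[-2, 4, 10, 8, 10] → max 10
[4, 10, 8, 10, -9] → max 10
[10, 8, 10, -9, 10] → max 10
[8, 10, -9, 10, 5] → max 10
[10, -9, 10, 5, -8] → max 10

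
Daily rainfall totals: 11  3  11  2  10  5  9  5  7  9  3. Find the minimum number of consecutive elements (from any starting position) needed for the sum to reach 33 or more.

5

add 11: running sum 11 < 33
add 3: running sum 14 < 33
add 11: running sum 25 < 33
add 2: running sum 27 < 33
add 10: shortest ending here [11, 3, 11, 2, 10] sum 37, len 5
add 5: shortest ending here [11, 3, 11, 2, 10, 5] sum 42, len 6
add 9: shortest ending here [11, 2, 10, 5, 9] sum 37, len 5
add 5: shortest ending here [11, 2, 10, 5, 9, 5] sum 42, len 6
add 7: shortest ending here [10, 5, 9, 5, 7] sum 36, len 5
add 9: shortest ending here [5, 9, 5, 7, 9] sum 35, len 5
add 3: shortest ending here [9, 5, 7, 9, 3] sum 33, len 5
Shortest qualifying length: 5.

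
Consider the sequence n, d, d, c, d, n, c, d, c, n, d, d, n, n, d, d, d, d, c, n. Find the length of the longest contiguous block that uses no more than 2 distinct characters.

Extend right; when distinct count exceeds 2, shrink from the left:
[n] 1 distinct, len 1
[n, d] 2 distinct, len 2
[n, d, d] 2 distinct, len 3
[d, d, c] 2 distinct, len 3
[d, d, c, d] 2 distinct, len 4
[d, n] 2 distinct, len 2
[n, c] 2 distinct, len 2
[c, d] 2 distinct, len 2
[c, d, c] 2 distinct, len 3
[c, n] 2 distinct, len 2
[n, d] 2 distinct, len 2
[n, d, d] 2 distinct, len 3
[n, d, d, n] 2 distinct, len 4
[n, d, d, n, n] 2 distinct, len 5
[n, d, d, n, n, d] 2 distinct, len 6
[n, d, d, n, n, d, d] 2 distinct, len 7
[n, d, d, n, n, d, d, d] 2 distinct, len 8
[n, d, d, n, n, d, d, d, d] 2 distinct, len 9
[d, d, d, d, c] 2 distinct, len 5
[c, n] 2 distinct, len 2
Longest length with ≤2 distinct: 9.

9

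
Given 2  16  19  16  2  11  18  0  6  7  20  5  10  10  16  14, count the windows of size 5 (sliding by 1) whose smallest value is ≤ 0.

2 16 19 16 2 → min 2
16 19 16 2 11 → min 2
19 16 2 11 18 → min 2
16 2 11 18 0 → min 0  ≤ 0 ✓
2 11 18 0 6 → min 0  ≤ 0 ✓
11 18 0 6 7 → min 0  ≤ 0 ✓
18 0 6 7 20 → min 0  ≤ 0 ✓
0 6 7 20 5 → min 0  ≤ 0 ✓
6 7 20 5 10 → min 5
7 20 5 10 10 → min 5
20 5 10 10 16 → min 5
5 10 10 16 14 → min 5
5 windows satisfy the condition.

5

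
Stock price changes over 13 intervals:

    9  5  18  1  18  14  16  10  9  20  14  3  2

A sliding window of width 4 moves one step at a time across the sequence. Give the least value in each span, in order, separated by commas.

[9, 5, 18, 1] → min 1
[5, 18, 1, 18] → min 1
[18, 1, 18, 14] → min 1
[1, 18, 14, 16] → min 1
[18, 14, 16, 10] → min 10
[14, 16, 10, 9] → min 9
[16, 10, 9, 20] → min 9
[10, 9, 20, 14] → min 9
[9, 20, 14, 3] → min 3
[20, 14, 3, 2] → min 2

1, 1, 1, 1, 10, 9, 9, 9, 3, 2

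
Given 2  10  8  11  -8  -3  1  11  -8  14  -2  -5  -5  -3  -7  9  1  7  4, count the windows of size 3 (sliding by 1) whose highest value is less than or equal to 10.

9

[2, 10, 8] → max 10  ≤ 10 ✓
[10, 8, 11] → max 11
[8, 11, -8] → max 11
[11, -8, -3] → max 11
[-8, -3, 1] → max 1  ≤ 10 ✓
[-3, 1, 11] → max 11
[1, 11, -8] → max 11
[11, -8, 14] → max 14
[-8, 14, -2] → max 14
[14, -2, -5] → max 14
[-2, -5, -5] → max -2  ≤ 10 ✓
[-5, -5, -3] → max -3  ≤ 10 ✓
[-5, -3, -7] → max -3  ≤ 10 ✓
[-3, -7, 9] → max 9  ≤ 10 ✓
[-7, 9, 1] → max 9  ≤ 10 ✓
[9, 1, 7] → max 9  ≤ 10 ✓
[1, 7, 4] → max 7  ≤ 10 ✓
9 windows satisfy the condition.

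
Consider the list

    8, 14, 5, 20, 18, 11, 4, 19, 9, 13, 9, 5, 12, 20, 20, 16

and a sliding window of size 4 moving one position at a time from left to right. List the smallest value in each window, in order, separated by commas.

5, 5, 5, 4, 4, 4, 4, 9, 5, 5, 5, 5, 12

(8, 14, 5, 20) → min 5
(14, 5, 20, 18) → min 5
(5, 20, 18, 11) → min 5
(20, 18, 11, 4) → min 4
(18, 11, 4, 19) → min 4
(11, 4, 19, 9) → min 4
(4, 19, 9, 13) → min 4
(19, 9, 13, 9) → min 9
(9, 13, 9, 5) → min 5
(13, 9, 5, 12) → min 5
(9, 5, 12, 20) → min 5
(5, 12, 20, 20) → min 5
(12, 20, 20, 16) → min 12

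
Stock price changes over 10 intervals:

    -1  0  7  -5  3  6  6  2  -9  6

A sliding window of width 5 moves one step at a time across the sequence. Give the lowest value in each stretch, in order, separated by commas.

[-1, 0, 7, -5, 3] → min -5
[0, 7, -5, 3, 6] → min -5
[7, -5, 3, 6, 6] → min -5
[-5, 3, 6, 6, 2] → min -5
[3, 6, 6, 2, -9] → min -9
[6, 6, 2, -9, 6] → min -9

-5, -5, -5, -5, -9, -9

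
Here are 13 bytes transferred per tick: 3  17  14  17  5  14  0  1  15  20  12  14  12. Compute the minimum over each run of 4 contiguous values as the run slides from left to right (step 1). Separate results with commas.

(3, 17, 14, 17) → min 3
(17, 14, 17, 5) → min 5
(14, 17, 5, 14) → min 5
(17, 5, 14, 0) → min 0
(5, 14, 0, 1) → min 0
(14, 0, 1, 15) → min 0
(0, 1, 15, 20) → min 0
(1, 15, 20, 12) → min 1
(15, 20, 12, 14) → min 12
(20, 12, 14, 12) → min 12

3, 5, 5, 0, 0, 0, 0, 1, 12, 12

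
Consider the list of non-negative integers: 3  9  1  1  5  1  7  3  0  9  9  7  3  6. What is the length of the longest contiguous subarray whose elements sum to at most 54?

12

[3] sum 3 len 1
[3, 9] sum 12 len 2
[3, 9, 1] sum 13 len 3
[3, 9, 1, 1] sum 14 len 4
[3, 9, 1, 1, 5] sum 19 len 5
[3, 9, 1, 1, 5, 1] sum 20 len 6
[3, 9, 1, 1, 5, 1, 7] sum 27 len 7
[3, 9, 1, 1, 5, 1, 7, 3] sum 30 len 8
[3, 9, 1, 1, 5, 1, 7, 3, 0] sum 30 len 9
[3, 9, 1, 1, 5, 1, 7, 3, 0, 9] sum 39 len 10
[3, 9, 1, 1, 5, 1, 7, 3, 0, 9, 9] sum 48 len 11
[9, 1, 1, 5, 1, 7, 3, 0, 9, 9, 7] sum 52 len 11
[1, 1, 5, 1, 7, 3, 0, 9, 9, 7, 3] sum 46 len 11
[1, 1, 5, 1, 7, 3, 0, 9, 9, 7, 3, 6] sum 52 len 12
Longest length seen: 12.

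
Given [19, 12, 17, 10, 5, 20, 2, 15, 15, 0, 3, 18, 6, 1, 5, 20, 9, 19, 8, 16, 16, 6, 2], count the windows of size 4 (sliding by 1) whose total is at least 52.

7

(19, 12, 17, 10) → sum 58  ≥ 52 ✓
(12, 17, 10, 5) → sum 44
(17, 10, 5, 20) → sum 52  ≥ 52 ✓
(10, 5, 20, 2) → sum 37
(5, 20, 2, 15) → sum 42
(20, 2, 15, 15) → sum 52  ≥ 52 ✓
(2, 15, 15, 0) → sum 32
(15, 15, 0, 3) → sum 33
(15, 0, 3, 18) → sum 36
(0, 3, 18, 6) → sum 27
(3, 18, 6, 1) → sum 28
(18, 6, 1, 5) → sum 30
(6, 1, 5, 20) → sum 32
(1, 5, 20, 9) → sum 35
(5, 20, 9, 19) → sum 53  ≥ 52 ✓
(20, 9, 19, 8) → sum 56  ≥ 52 ✓
(9, 19, 8, 16) → sum 52  ≥ 52 ✓
(19, 8, 16, 16) → sum 59  ≥ 52 ✓
(8, 16, 16, 6) → sum 46
(16, 16, 6, 2) → sum 40
7 windows satisfy the condition.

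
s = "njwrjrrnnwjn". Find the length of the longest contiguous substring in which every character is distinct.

4

[n] len 1
[n, j] len 2
[n, j, w] len 3
[n, j, w, r] len 4
[w, r, j] len 3
[j, r] len 2
[r] len 1
[r, n] len 2
[n] len 1
[n, w] len 2
[n, w, j] len 3
[w, j, n] len 3
Longest all-distinct length: 4.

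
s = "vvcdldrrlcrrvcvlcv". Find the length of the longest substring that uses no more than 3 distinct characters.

add v: window [v] (1 distinct), len 1
add v: window [v, v] (1 distinct), len 2
add c: window [v, v, c] (2 distinct), len 3
add d: window [v, v, c, d] (3 distinct), len 4
add l: window [c, d, l] (3 distinct), len 3
add d: window [c, d, l, d] (3 distinct), len 4
add r: window [d, l, d, r] (3 distinct), len 4
add r: window [d, l, d, r, r] (3 distinct), len 5
add l: window [d, l, d, r, r, l] (3 distinct), len 6
add c: window [r, r, l, c] (3 distinct), len 4
add r: window [r, r, l, c, r] (3 distinct), len 5
add r: window [r, r, l, c, r, r] (3 distinct), len 6
add v: window [c, r, r, v] (3 distinct), len 4
add c: window [c, r, r, v, c] (3 distinct), len 5
add v: window [c, r, r, v, c, v] (3 distinct), len 6
add l: window [v, c, v, l] (3 distinct), len 4
add c: window [v, c, v, l, c] (3 distinct), len 5
add v: window [v, c, v, l, c, v] (3 distinct), len 6
Longest length with ≤3 distinct: 6.

6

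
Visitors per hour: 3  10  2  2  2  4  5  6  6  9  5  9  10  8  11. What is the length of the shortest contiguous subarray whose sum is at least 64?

8

add 3: running sum 3 < 64
add 10: running sum 13 < 64
add 2: running sum 15 < 64
add 2: running sum 17 < 64
add 2: running sum 19 < 64
add 4: running sum 23 < 64
add 5: running sum 28 < 64
add 6: running sum 34 < 64
add 6: running sum 40 < 64
add 9: running sum 49 < 64
add 5: running sum 54 < 64
add 9: running sum 63 < 64
end 12: [10, 2, 2, 2, 4, 5, 6, 6, 9, 5, 9, 10] sum 70, len 12
end 13: [2, 4, 5, 6, 6, 9, 5, 9, 10, 8] sum 64, len 10
end 14: [6, 6, 9, 5, 9, 10, 8, 11] sum 64, len 8
Shortest qualifying length: 8.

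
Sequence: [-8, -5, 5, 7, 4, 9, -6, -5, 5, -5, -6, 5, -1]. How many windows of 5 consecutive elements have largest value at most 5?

3

(-8, -5, 5, 7, 4) → max 7
(-5, 5, 7, 4, 9) → max 9
(5, 7, 4, 9, -6) → max 9
(7, 4, 9, -6, -5) → max 9
(4, 9, -6, -5, 5) → max 9
(9, -6, -5, 5, -5) → max 9
(-6, -5, 5, -5, -6) → max 5  ≤ 5 ✓
(-5, 5, -5, -6, 5) → max 5  ≤ 5 ✓
(5, -5, -6, 5, -1) → max 5  ≤ 5 ✓
3 windows satisfy the condition.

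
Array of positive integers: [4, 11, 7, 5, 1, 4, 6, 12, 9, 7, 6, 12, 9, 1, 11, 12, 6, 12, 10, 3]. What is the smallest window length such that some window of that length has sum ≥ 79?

add 4: running sum 4 < 79
add 11: running sum 15 < 79
add 7: running sum 22 < 79
add 5: running sum 27 < 79
add 1: running sum 28 < 79
add 4: running sum 32 < 79
add 6: running sum 38 < 79
add 12: running sum 50 < 79
add 9: running sum 59 < 79
add 7: running sum 66 < 79
add 6: running sum 72 < 79
end 11: [11, 7, 5, 1, 4, 6, 12, 9, 7, 6, 12] sum 80, len 11
end 12: [11, 7, 5, 1, 4, 6, 12, 9, 7, 6, 12, 9] sum 89, len 12
end 13: [7, 5, 1, 4, 6, 12, 9, 7, 6, 12, 9, 1] sum 79, len 12
end 14: [5, 1, 4, 6, 12, 9, 7, 6, 12, 9, 1, 11] sum 83, len 12
end 15: [12, 9, 7, 6, 12, 9, 1, 11, 12] sum 79, len 9
end 16: [12, 9, 7, 6, 12, 9, 1, 11, 12, 6] sum 85, len 10
end 17: [9, 7, 6, 12, 9, 1, 11, 12, 6, 12] sum 85, len 10
end 18: [6, 12, 9, 1, 11, 12, 6, 12, 10] sum 79, len 9
end 19: [6, 12, 9, 1, 11, 12, 6, 12, 10, 3] sum 82, len 10
Shortest qualifying length: 9.

9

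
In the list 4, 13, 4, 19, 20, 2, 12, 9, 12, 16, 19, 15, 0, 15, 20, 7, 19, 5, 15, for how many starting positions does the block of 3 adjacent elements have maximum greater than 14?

14

4 13 4 → max 13
13 4 19 → max 19  > 14 ✓
4 19 20 → max 20  > 14 ✓
19 20 2 → max 20  > 14 ✓
20 2 12 → max 20  > 14 ✓
2 12 9 → max 12
12 9 12 → max 12
9 12 16 → max 16  > 14 ✓
12 16 19 → max 19  > 14 ✓
16 19 15 → max 19  > 14 ✓
19 15 0 → max 19  > 14 ✓
15 0 15 → max 15  > 14 ✓
0 15 20 → max 20  > 14 ✓
15 20 7 → max 20  > 14 ✓
20 7 19 → max 20  > 14 ✓
7 19 5 → max 19  > 14 ✓
19 5 15 → max 19  > 14 ✓
14 windows satisfy the condition.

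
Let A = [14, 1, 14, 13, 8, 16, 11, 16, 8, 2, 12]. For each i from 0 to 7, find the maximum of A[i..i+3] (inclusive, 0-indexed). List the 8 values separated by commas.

14, 14, 16, 16, 16, 16, 16, 16

Sliding a size-4 window across the 11 values:
[14, 1, 14, 13] → max 14
[1, 14, 13, 8] → max 14
[14, 13, 8, 16] → max 16
[13, 8, 16, 11] → max 16
[8, 16, 11, 16] → max 16
[16, 11, 16, 8] → max 16
[11, 16, 8, 2] → max 16
[16, 8, 2, 12] → max 16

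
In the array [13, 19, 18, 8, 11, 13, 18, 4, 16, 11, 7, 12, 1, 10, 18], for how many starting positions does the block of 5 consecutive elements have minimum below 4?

13 19 18 8 11 → min 8
19 18 8 11 13 → min 8
18 8 11 13 18 → min 8
8 11 13 18 4 → min 4
11 13 18 4 16 → min 4
13 18 4 16 11 → min 4
18 4 16 11 7 → min 4
4 16 11 7 12 → min 4
16 11 7 12 1 → min 1  < 4 ✓
11 7 12 1 10 → min 1  < 4 ✓
7 12 1 10 18 → min 1  < 4 ✓
3 windows satisfy the condition.

3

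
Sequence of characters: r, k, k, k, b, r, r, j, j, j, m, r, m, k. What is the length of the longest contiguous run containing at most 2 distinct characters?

add r: window [r] (1 distinct), len 1
add k: window [r, k] (2 distinct), len 2
add k: window [r, k, k] (2 distinct), len 3
add k: window [r, k, k, k] (2 distinct), len 4
add b: window [k, k, k, b] (2 distinct), len 4
add r: window [b, r] (2 distinct), len 2
add r: window [b, r, r] (2 distinct), len 3
add j: window [r, r, j] (2 distinct), len 3
add j: window [r, r, j, j] (2 distinct), len 4
add j: window [r, r, j, j, j] (2 distinct), len 5
add m: window [j, j, j, m] (2 distinct), len 4
add r: window [m, r] (2 distinct), len 2
add m: window [m, r, m] (2 distinct), len 3
add k: window [m, k] (2 distinct), len 2
Longest length with ≤2 distinct: 5.

5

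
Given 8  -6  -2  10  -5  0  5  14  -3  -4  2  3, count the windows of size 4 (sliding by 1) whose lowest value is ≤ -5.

5

[8, -6, -2, 10] → min -6  ≤ -5 ✓
[-6, -2, 10, -5] → min -6  ≤ -5 ✓
[-2, 10, -5, 0] → min -5  ≤ -5 ✓
[10, -5, 0, 5] → min -5  ≤ -5 ✓
[-5, 0, 5, 14] → min -5  ≤ -5 ✓
[0, 5, 14, -3] → min -3
[5, 14, -3, -4] → min -4
[14, -3, -4, 2] → min -4
[-3, -4, 2, 3] → min -4
5 windows satisfy the condition.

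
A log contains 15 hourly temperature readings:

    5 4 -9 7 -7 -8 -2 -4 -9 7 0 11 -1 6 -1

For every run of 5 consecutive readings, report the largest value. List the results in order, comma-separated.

Sliding a size-5 window across the 15 values:
5 4 -9 7 -7 → max 7
4 -9 7 -7 -8 → max 7
-9 7 -7 -8 -2 → max 7
7 -7 -8 -2 -4 → max 7
-7 -8 -2 -4 -9 → max -2
-8 -2 -4 -9 7 → max 7
-2 -4 -9 7 0 → max 7
-4 -9 7 0 11 → max 11
-9 7 0 11 -1 → max 11
7 0 11 -1 6 → max 11
0 11 -1 6 -1 → max 11

7, 7, 7, 7, -2, 7, 7, 11, 11, 11, 11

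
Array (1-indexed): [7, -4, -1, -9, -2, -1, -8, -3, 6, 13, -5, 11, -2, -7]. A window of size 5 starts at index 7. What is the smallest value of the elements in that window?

-8

Elements at indices 7..11: -8, -3, 6, 13, -5
min(-8, -3, 6, 13, -5) = -8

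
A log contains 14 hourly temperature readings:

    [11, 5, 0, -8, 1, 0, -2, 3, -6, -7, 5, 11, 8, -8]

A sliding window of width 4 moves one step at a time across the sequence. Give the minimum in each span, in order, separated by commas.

-8, -8, -8, -8, -2, -6, -7, -7, -7, -7, -8

11 5 0 -8 → min -8
5 0 -8 1 → min -8
0 -8 1 0 → min -8
-8 1 0 -2 → min -8
1 0 -2 3 → min -2
0 -2 3 -6 → min -6
-2 3 -6 -7 → min -7
3 -6 -7 5 → min -7
-6 -7 5 11 → min -7
-7 5 11 8 → min -7
5 11 8 -8 → min -8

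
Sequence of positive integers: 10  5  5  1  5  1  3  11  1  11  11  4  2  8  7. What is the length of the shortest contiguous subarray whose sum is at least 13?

2

Extend right; whenever the sum reaches 13, record the length and shrink from the left:
add 10: running sum 10 < 13
add 5: shortest ending here [10, 5] sum 15, len 2
add 5: shortest ending here [10, 5, 5] sum 20, len 3
add 1: shortest ending here [10, 5, 5, 1] sum 21, len 4
add 5: shortest ending here [5, 5, 1, 5] sum 16, len 4
add 1: shortest ending here [5, 5, 1, 5, 1] sum 17, len 5
add 3: shortest ending here [5, 1, 5, 1, 3] sum 15, len 5
add 11: shortest ending here [3, 11] sum 14, len 2
add 1: shortest ending here [3, 11, 1] sum 15, len 3
add 11: shortest ending here [11, 1, 11] sum 23, len 3
add 11: shortest ending here [11, 11] sum 22, len 2
add 4: shortest ending here [11, 4] sum 15, len 2
add 2: shortest ending here [11, 4, 2] sum 17, len 3
add 8: shortest ending here [4, 2, 8] sum 14, len 3
add 7: shortest ending here [8, 7] sum 15, len 2
Shortest qualifying length: 2.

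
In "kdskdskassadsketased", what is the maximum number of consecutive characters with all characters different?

6

[k] len 1
[k, d] len 2
[k, d, s] len 3
[d, s, k] len 3
[s, k, d] len 3
[k, d, s] len 3
[d, s, k] len 3
[d, s, k, a] len 4
[k, a, s] len 3
[s] len 1
[s, a] len 2
[s, a, d] len 3
[a, d, s] len 3
[a, d, s, k] len 4
[a, d, s, k, e] len 5
[a, d, s, k, e, t] len 6
[d, s, k, e, t, a] len 6
[k, e, t, a, s] len 5
[t, a, s, e] len 4
[t, a, s, e, d] len 5
Longest all-distinct length: 6.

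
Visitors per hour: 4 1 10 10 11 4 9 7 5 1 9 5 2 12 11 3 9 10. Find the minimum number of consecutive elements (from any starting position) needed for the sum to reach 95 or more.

add 4: running sum 4 < 95
add 1: running sum 5 < 95
add 10: running sum 15 < 95
add 10: running sum 25 < 95
add 11: running sum 36 < 95
add 4: running sum 40 < 95
add 9: running sum 49 < 95
add 7: running sum 56 < 95
add 5: running sum 61 < 95
add 1: running sum 62 < 95
add 9: running sum 71 < 95
add 5: running sum 76 < 95
add 2: running sum 78 < 95
add 12: running sum 90 < 95
end 14: [10, 10, 11, 4, 9, 7, 5, 1, 9, 5, 2, 12, 11] sum 96, len 13
end 15: [10, 10, 11, 4, 9, 7, 5, 1, 9, 5, 2, 12, 11, 3] sum 99, len 14
end 16: [10, 11, 4, 9, 7, 5, 1, 9, 5, 2, 12, 11, 3, 9] sum 98, len 14
end 17: [11, 4, 9, 7, 5, 1, 9, 5, 2, 12, 11, 3, 9, 10] sum 98, len 14
Shortest qualifying length: 13.

13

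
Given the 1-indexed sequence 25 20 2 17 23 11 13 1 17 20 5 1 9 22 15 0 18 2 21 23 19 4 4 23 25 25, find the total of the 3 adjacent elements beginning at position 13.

46

Elements at indices 13..15: 9, 22, 15
sum(9, 22, 15) = 46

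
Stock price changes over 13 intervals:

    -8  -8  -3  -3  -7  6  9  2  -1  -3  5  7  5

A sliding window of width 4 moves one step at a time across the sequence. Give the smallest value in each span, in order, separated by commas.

Sliding a size-4 window across the 13 values:
(-8, -8, -3, -3) → min -8
(-8, -3, -3, -7) → min -8
(-3, -3, -7, 6) → min -7
(-3, -7, 6, 9) → min -7
(-7, 6, 9, 2) → min -7
(6, 9, 2, -1) → min -1
(9, 2, -1, -3) → min -3
(2, -1, -3, 5) → min -3
(-1, -3, 5, 7) → min -3
(-3, 5, 7, 5) → min -3

-8, -8, -7, -7, -7, -1, -3, -3, -3, -3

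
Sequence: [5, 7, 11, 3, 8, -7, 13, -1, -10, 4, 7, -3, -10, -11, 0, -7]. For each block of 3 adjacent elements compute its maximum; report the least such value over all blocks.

-3

(5, 7, 11) → max 11
(7, 11, 3) → max 11
(11, 3, 8) → max 11
(3, 8, -7) → max 8
(8, -7, 13) → max 13
(-7, 13, -1) → max 13
(13, -1, -10) → max 13
(-1, -10, 4) → max 4
(-10, 4, 7) → max 7
(4, 7, -3) → max 7
(7, -3, -10) → max 7
(-3, -10, -11) → max -3
(-10, -11, 0) → max 0
(-11, 0, -7) → max 0
Least of these is -3.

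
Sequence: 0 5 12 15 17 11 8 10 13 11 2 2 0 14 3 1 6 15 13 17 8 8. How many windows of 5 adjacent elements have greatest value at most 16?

(0, 5, 12, 15, 17) → max 17
(5, 12, 15, 17, 11) → max 17
(12, 15, 17, 11, 8) → max 17
(15, 17, 11, 8, 10) → max 17
(17, 11, 8, 10, 13) → max 17
(11, 8, 10, 13, 11) → max 13  ≤ 16 ✓
(8, 10, 13, 11, 2) → max 13  ≤ 16 ✓
(10, 13, 11, 2, 2) → max 13  ≤ 16 ✓
(13, 11, 2, 2, 0) → max 13  ≤ 16 ✓
(11, 2, 2, 0, 14) → max 14  ≤ 16 ✓
(2, 2, 0, 14, 3) → max 14  ≤ 16 ✓
(2, 0, 14, 3, 1) → max 14  ≤ 16 ✓
(0, 14, 3, 1, 6) → max 14  ≤ 16 ✓
(14, 3, 1, 6, 15) → max 15  ≤ 16 ✓
(3, 1, 6, 15, 13) → max 15  ≤ 16 ✓
(1, 6, 15, 13, 17) → max 17
(6, 15, 13, 17, 8) → max 17
(15, 13, 17, 8, 8) → max 17
10 windows satisfy the condition.

10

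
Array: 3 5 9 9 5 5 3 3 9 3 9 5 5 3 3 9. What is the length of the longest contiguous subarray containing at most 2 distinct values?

5

Extend right; when distinct count exceeds 2, shrink from the left:
[3] 1 distinct, len 1
[3, 5] 2 distinct, len 2
[5, 9] 2 distinct, len 2
[5, 9, 9] 2 distinct, len 3
[5, 9, 9, 5] 2 distinct, len 4
[5, 9, 9, 5, 5] 2 distinct, len 5
[5, 5, 3] 2 distinct, len 3
[5, 5, 3, 3] 2 distinct, len 4
[3, 3, 9] 2 distinct, len 3
[3, 3, 9, 3] 2 distinct, len 4
[3, 3, 9, 3, 9] 2 distinct, len 5
[9, 5] 2 distinct, len 2
[9, 5, 5] 2 distinct, len 3
[5, 5, 3] 2 distinct, len 3
[5, 5, 3, 3] 2 distinct, len 4
[3, 3, 9] 2 distinct, len 3
Longest length with ≤2 distinct: 5.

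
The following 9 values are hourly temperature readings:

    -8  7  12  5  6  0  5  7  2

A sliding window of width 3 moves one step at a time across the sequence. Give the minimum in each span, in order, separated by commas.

-8, 5, 5, 0, 0, 0, 2

(-8, 7, 12) → min -8
(7, 12, 5) → min 5
(12, 5, 6) → min 5
(5, 6, 0) → min 0
(6, 0, 5) → min 0
(0, 5, 7) → min 0
(5, 7, 2) → min 2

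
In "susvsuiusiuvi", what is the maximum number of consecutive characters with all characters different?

4

[s] len 1
[s, u] len 2
[u, s] len 2
[u, s, v] len 3
[v, s] len 2
[v, s, u] len 3
[v, s, u, i] len 4
[i, u] len 2
[i, u, s] len 3
[u, s, i] len 3
[s, i, u] len 3
[s, i, u, v] len 4
[u, v, i] len 3
Longest all-distinct length: 4.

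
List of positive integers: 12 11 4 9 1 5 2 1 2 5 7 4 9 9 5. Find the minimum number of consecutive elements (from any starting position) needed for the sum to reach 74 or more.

add 12: running sum 12 < 74
add 11: running sum 23 < 74
add 4: running sum 27 < 74
add 9: running sum 36 < 74
add 1: running sum 37 < 74
add 5: running sum 42 < 74
add 2: running sum 44 < 74
add 1: running sum 45 < 74
add 2: running sum 47 < 74
add 5: running sum 52 < 74
add 7: running sum 59 < 74
add 4: running sum 63 < 74
add 9: running sum 72 < 74
end 13: [12, 11, 4, 9, 1, 5, 2, 1, 2, 5, 7, 4, 9, 9] sum 81, len 14
end 14: [11, 4, 9, 1, 5, 2, 1, 2, 5, 7, 4, 9, 9, 5] sum 74, len 14
Shortest qualifying length: 14.

14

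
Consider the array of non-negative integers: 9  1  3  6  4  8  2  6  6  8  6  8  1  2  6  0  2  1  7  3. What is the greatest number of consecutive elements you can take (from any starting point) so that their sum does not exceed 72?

→ 9: sum 9, len 1
→ 1: sum 10, len 2
→ 3: sum 13, len 3
→ 6: sum 19, len 4
→ 4: sum 23, len 5
→ 8: sum 31, len 6
→ 2: sum 33, len 7
→ 6: sum 39, len 8
→ 6: sum 45, len 9
→ 8: sum 53, len 10
→ 6: sum 59, len 11
→ 8: sum 67, len 12
→ 1: sum 68, len 13
→ 2: sum 70, len 14
→ 6 (dropped 9): sum 67, len 14
→ 0: sum 67, len 15
→ 2: sum 69, len 16
→ 1: sum 70, len 17
→ 7 (dropped 1, 3, 6): sum 67, len 15
→ 3: sum 70, len 16
Longest length seen: 17.

17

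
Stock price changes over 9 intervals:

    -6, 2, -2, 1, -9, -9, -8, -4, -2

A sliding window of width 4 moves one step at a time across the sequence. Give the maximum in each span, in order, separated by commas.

2, 2, 1, 1, -4, -2

[-6, 2, -2, 1] → max 2
[2, -2, 1, -9] → max 2
[-2, 1, -9, -9] → max 1
[1, -9, -9, -8] → max 1
[-9, -9, -8, -4] → max -4
[-9, -8, -4, -2] → max -2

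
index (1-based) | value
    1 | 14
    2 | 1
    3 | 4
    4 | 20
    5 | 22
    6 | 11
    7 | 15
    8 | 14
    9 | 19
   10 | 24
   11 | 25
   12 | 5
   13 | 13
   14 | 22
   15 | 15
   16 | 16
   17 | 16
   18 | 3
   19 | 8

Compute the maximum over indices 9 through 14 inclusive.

25

Elements at indices 9..14: 19, 24, 25, 5, 13, 22
max(19, 24, 25, 5, 13, 22) = 25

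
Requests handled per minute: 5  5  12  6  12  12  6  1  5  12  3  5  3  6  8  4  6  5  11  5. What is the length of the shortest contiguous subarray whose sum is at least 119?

add 5: running sum 5 < 119
add 5: running sum 10 < 119
add 12: running sum 22 < 119
add 6: running sum 28 < 119
add 12: running sum 40 < 119
add 12: running sum 52 < 119
add 6: running sum 58 < 119
add 1: running sum 59 < 119
add 5: running sum 64 < 119
add 12: running sum 76 < 119
add 3: running sum 79 < 119
add 5: running sum 84 < 119
add 3: running sum 87 < 119
add 6: running sum 93 < 119
add 8: running sum 101 < 119
add 4: running sum 105 < 119
add 6: running sum 111 < 119
add 5: running sum 116 < 119
end 18: [5, 12, 6, 12, 12, 6, 1, 5, 12, 3, 5, 3, 6, 8, 4, 6, 5, 11] sum 122, len 18
end 19: [12, 6, 12, 12, 6, 1, 5, 12, 3, 5, 3, 6, 8, 4, 6, 5, 11, 5] sum 122, len 18
Shortest qualifying length: 18.

18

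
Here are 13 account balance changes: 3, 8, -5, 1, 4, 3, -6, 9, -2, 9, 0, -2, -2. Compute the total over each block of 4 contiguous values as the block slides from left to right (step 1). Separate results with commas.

7, 8, 3, 2, 10, 4, 10, 16, 5, 5

Sliding a size-4 window across the 13 values:
(3, 8, -5, 1) → sum 7
(8, -5, 1, 4) → sum 8
(-5, 1, 4, 3) → sum 3
(1, 4, 3, -6) → sum 2
(4, 3, -6, 9) → sum 10
(3, -6, 9, -2) → sum 4
(-6, 9, -2, 9) → sum 10
(9, -2, 9, 0) → sum 16
(-2, 9, 0, -2) → sum 5
(9, 0, -2, -2) → sum 5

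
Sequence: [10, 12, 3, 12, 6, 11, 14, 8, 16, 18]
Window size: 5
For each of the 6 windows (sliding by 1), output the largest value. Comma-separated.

(10, 12, 3, 12, 6) → max 12
(12, 3, 12, 6, 11) → max 12
(3, 12, 6, 11, 14) → max 14
(12, 6, 11, 14, 8) → max 14
(6, 11, 14, 8, 16) → max 16
(11, 14, 8, 16, 18) → max 18

12, 12, 14, 14, 16, 18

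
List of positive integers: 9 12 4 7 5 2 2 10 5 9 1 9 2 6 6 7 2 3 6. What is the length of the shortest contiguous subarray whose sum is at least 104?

add 9: running sum 9 < 104
add 12: running sum 21 < 104
add 4: running sum 25 < 104
add 7: running sum 32 < 104
add 5: running sum 37 < 104
add 2: running sum 39 < 104
add 2: running sum 41 < 104
add 10: running sum 51 < 104
add 5: running sum 56 < 104
add 9: running sum 65 < 104
add 1: running sum 66 < 104
add 9: running sum 75 < 104
add 2: running sum 77 < 104
add 6: running sum 83 < 104
add 6: running sum 89 < 104
add 7: running sum 96 < 104
add 2: running sum 98 < 104
add 3: running sum 101 < 104
add 6: shortest ending here [9, 12, 4, 7, 5, 2, 2, 10, 5, 9, 1, 9, 2, 6, 6, 7, 2, 3, 6] sum 107, len 19
Shortest qualifying length: 19.

19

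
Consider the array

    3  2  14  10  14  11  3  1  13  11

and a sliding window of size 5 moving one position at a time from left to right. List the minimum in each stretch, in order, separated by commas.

2, 2, 3, 1, 1, 1

(3, 2, 14, 10, 14) → min 2
(2, 14, 10, 14, 11) → min 2
(14, 10, 14, 11, 3) → min 3
(10, 14, 11, 3, 1) → min 1
(14, 11, 3, 1, 13) → min 1
(11, 3, 1, 13, 11) → min 1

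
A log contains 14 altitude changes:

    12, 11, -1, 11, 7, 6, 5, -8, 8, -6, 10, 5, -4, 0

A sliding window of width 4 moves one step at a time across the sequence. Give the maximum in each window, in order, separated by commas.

12, 11, 11, 11, 7, 8, 8, 10, 10, 10, 10

Sliding a size-4 window across the 14 values:
12 11 -1 11 → max 12
11 -1 11 7 → max 11
-1 11 7 6 → max 11
11 7 6 5 → max 11
7 6 5 -8 → max 7
6 5 -8 8 → max 8
5 -8 8 -6 → max 8
-8 8 -6 10 → max 10
8 -6 10 5 → max 10
-6 10 5 -4 → max 10
10 5 -4 0 → max 10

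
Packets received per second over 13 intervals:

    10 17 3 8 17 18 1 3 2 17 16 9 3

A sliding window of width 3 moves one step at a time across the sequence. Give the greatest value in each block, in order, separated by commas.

17, 17, 17, 18, 18, 18, 3, 17, 17, 17, 16

(10, 17, 3) → max 17
(17, 3, 8) → max 17
(3, 8, 17) → max 17
(8, 17, 18) → max 18
(17, 18, 1) → max 18
(18, 1, 3) → max 18
(1, 3, 2) → max 3
(3, 2, 17) → max 17
(2, 17, 16) → max 17
(17, 16, 9) → max 17
(16, 9, 3) → max 16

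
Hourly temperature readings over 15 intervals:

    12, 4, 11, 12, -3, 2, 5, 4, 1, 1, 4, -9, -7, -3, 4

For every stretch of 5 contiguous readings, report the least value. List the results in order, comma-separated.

(12, 4, 11, 12, -3) → min -3
(4, 11, 12, -3, 2) → min -3
(11, 12, -3, 2, 5) → min -3
(12, -3, 2, 5, 4) → min -3
(-3, 2, 5, 4, 1) → min -3
(2, 5, 4, 1, 1) → min 1
(5, 4, 1, 1, 4) → min 1
(4, 1, 1, 4, -9) → min -9
(1, 1, 4, -9, -7) → min -9
(1, 4, -9, -7, -3) → min -9
(4, -9, -7, -3, 4) → min -9

-3, -3, -3, -3, -3, 1, 1, -9, -9, -9, -9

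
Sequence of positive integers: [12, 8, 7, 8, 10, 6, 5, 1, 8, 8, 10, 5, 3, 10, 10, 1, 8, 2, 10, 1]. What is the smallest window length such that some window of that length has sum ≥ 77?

add 12: running sum 12 < 77
add 8: running sum 20 < 77
add 7: running sum 27 < 77
add 8: running sum 35 < 77
add 10: running sum 45 < 77
add 6: running sum 51 < 77
add 5: running sum 56 < 77
add 1: running sum 57 < 77
add 8: running sum 65 < 77
add 8: running sum 73 < 77
add 10: shortest ending here [12, 8, 7, 8, 10, 6, 5, 1, 8, 8, 10] sum 83, len 11
add 5: shortest ending here [12, 8, 7, 8, 10, 6, 5, 1, 8, 8, 10, 5] sum 88, len 12
add 3: shortest ending here [8, 7, 8, 10, 6, 5, 1, 8, 8, 10, 5, 3] sum 79, len 12
add 10: shortest ending here [7, 8, 10, 6, 5, 1, 8, 8, 10, 5, 3, 10] sum 81, len 12
add 10: shortest ending here [8, 10, 6, 5, 1, 8, 8, 10, 5, 3, 10, 10] sum 84, len 12
add 1: shortest ending here [10, 6, 5, 1, 8, 8, 10, 5, 3, 10, 10, 1] sum 77, len 12
add 8: shortest ending here [10, 6, 5, 1, 8, 8, 10, 5, 3, 10, 10, 1, 8] sum 85, len 13
add 2: shortest ending here [6, 5, 1, 8, 8, 10, 5, 3, 10, 10, 1, 8, 2] sum 77, len 13
add 10: shortest ending here [5, 1, 8, 8, 10, 5, 3, 10, 10, 1, 8, 2, 10] sum 81, len 13
add 1: shortest ending here [1, 8, 8, 10, 5, 3, 10, 10, 1, 8, 2, 10, 1] sum 77, len 13
Shortest qualifying length: 11.

11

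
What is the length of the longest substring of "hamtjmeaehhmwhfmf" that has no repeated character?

add h: [h] len 1
add a: [h, a] len 2
add m: [h, a, m] len 3
add t: [h, a, m, t] len 4
add j: [h, a, m, t, j] len 5
add m (repeat m, move left end past it): [t, j, m] len 3
add e: [t, j, m, e] len 4
add a: [t, j, m, e, a] len 5
add e (repeat e, move left end past it): [a, e] len 2
add h: [a, e, h] len 3
add h (repeat h, move left end past it): [h] len 1
add m: [h, m] len 2
add w: [h, m, w] len 3
add h (repeat h, move left end past it): [m, w, h] len 3
add f: [m, w, h, f] len 4
add m (repeat m, move left end past it): [w, h, f, m] len 4
add f (repeat f, move left end past it): [m, f] len 2
Longest all-distinct length: 5.

5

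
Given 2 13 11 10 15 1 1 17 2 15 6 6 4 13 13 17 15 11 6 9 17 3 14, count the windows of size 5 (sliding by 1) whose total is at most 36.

(2, 13, 11, 10, 15) → sum 51
(13, 11, 10, 15, 1) → sum 50
(11, 10, 15, 1, 1) → sum 38
(10, 15, 1, 1, 17) → sum 44
(15, 1, 1, 17, 2) → sum 36  ≤ 36 ✓
(1, 1, 17, 2, 15) → sum 36  ≤ 36 ✓
(1, 17, 2, 15, 6) → sum 41
(17, 2, 15, 6, 6) → sum 46
(2, 15, 6, 6, 4) → sum 33  ≤ 36 ✓
(15, 6, 6, 4, 13) → sum 44
(6, 6, 4, 13, 13) → sum 42
(6, 4, 13, 13, 17) → sum 53
(4, 13, 13, 17, 15) → sum 62
(13, 13, 17, 15, 11) → sum 69
(13, 17, 15, 11, 6) → sum 62
(17, 15, 11, 6, 9) → sum 58
(15, 11, 6, 9, 17) → sum 58
(11, 6, 9, 17, 3) → sum 46
(6, 9, 17, 3, 14) → sum 49
3 windows satisfy the condition.

3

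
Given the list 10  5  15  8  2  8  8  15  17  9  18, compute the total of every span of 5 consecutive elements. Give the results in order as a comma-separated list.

(10, 5, 15, 8, 2) → sum 40
(5, 15, 8, 2, 8) → sum 38
(15, 8, 2, 8, 8) → sum 41
(8, 2, 8, 8, 15) → sum 41
(2, 8, 8, 15, 17) → sum 50
(8, 8, 15, 17, 9) → sum 57
(8, 15, 17, 9, 18) → sum 67

40, 38, 41, 41, 50, 57, 67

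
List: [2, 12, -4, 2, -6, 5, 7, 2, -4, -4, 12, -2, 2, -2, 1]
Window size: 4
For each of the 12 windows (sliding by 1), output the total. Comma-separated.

[2, 12, -4, 2] → sum 12
[12, -4, 2, -6] → sum 4
[-4, 2, -6, 5] → sum -3
[2, -6, 5, 7] → sum 8
[-6, 5, 7, 2] → sum 8
[5, 7, 2, -4] → sum 10
[7, 2, -4, -4] → sum 1
[2, -4, -4, 12] → sum 6
[-4, -4, 12, -2] → sum 2
[-4, 12, -2, 2] → sum 8
[12, -2, 2, -2] → sum 10
[-2, 2, -2, 1] → sum -1

12, 4, -3, 8, 8, 10, 1, 6, 2, 8, 10, -1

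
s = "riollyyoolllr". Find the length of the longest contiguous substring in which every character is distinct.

add r: [r] len 1
add i: [r, i] len 2
add o: [r, i, o] len 3
add l: [r, i, o, l] len 4
add l (repeat l, move left end past it): [l] len 1
add y: [l, y] len 2
add y (repeat y, move left end past it): [y] len 1
add o: [y, o] len 2
add o (repeat o, move left end past it): [o] len 1
add l: [o, l] len 2
add l (repeat l, move left end past it): [l] len 1
add l (repeat l, move left end past it): [l] len 1
add r: [l, r] len 2
Longest all-distinct length: 4.

4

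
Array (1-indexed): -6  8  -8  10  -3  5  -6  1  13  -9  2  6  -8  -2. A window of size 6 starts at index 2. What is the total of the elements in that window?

6

Elements at indices 2..7: 8, -8, 10, -3, 5, -6
sum(8, -8, 10, -3, 5, -6) = 6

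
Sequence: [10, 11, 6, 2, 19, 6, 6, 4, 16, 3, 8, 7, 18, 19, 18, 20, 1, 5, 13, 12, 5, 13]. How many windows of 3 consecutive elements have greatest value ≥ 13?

[10, 11, 6] → max 11
[11, 6, 2] → max 11
[6, 2, 19] → max 19  ≥ 13 ✓
[2, 19, 6] → max 19  ≥ 13 ✓
[19, 6, 6] → max 19  ≥ 13 ✓
[6, 6, 4] → max 6
[6, 4, 16] → max 16  ≥ 13 ✓
[4, 16, 3] → max 16  ≥ 13 ✓
[16, 3, 8] → max 16  ≥ 13 ✓
[3, 8, 7] → max 8
[8, 7, 18] → max 18  ≥ 13 ✓
[7, 18, 19] → max 19  ≥ 13 ✓
[18, 19, 18] → max 19  ≥ 13 ✓
[19, 18, 20] → max 20  ≥ 13 ✓
[18, 20, 1] → max 20  ≥ 13 ✓
[20, 1, 5] → max 20  ≥ 13 ✓
[1, 5, 13] → max 13  ≥ 13 ✓
[5, 13, 12] → max 13  ≥ 13 ✓
[13, 12, 5] → max 13  ≥ 13 ✓
[12, 5, 13] → max 13  ≥ 13 ✓
16 windows satisfy the condition.

16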